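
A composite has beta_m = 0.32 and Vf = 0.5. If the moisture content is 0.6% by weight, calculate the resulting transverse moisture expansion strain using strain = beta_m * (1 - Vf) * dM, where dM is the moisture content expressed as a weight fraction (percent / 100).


dM = 0.6/100 = 0.006
strain = beta_m * (1-Vf) * dM = 0.32 * 0.5 * 0.006 = 0.00096

0.00096


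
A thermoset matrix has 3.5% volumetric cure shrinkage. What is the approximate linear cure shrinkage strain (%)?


Linear shrinkage ≈ vol_shrink/3 = 3.5/3 = 1.167%

1.167%


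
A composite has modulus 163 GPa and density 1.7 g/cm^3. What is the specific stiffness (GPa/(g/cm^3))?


Specific stiffness = E/rho = 163/1.7 = 95.9 GPa/(g/cm^3)

95.9 GPa/(g/cm^3)


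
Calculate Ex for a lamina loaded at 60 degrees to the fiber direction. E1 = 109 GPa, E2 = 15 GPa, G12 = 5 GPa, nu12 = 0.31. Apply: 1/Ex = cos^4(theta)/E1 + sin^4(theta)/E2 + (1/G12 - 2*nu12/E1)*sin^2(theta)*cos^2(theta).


cos^4(60) = 0.0625, sin^4(60) = 0.5625, sin^2(60)*cos^2(60) = 0.1875
1/G12 - 2*nu12/E1 = 1/5 - 2*0.31/109 = 0.194312 GPa^-1
1/Ex = 0.0625/109 + 0.5625/15 + 0.194312*0.1875 = 0.0745069 GPa^-1
Ex = 13.42 GPa

13.42 GPa


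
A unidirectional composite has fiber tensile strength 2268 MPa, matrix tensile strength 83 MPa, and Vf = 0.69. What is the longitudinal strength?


sigma_1 = sigma_f*Vf + sigma_m*(1-Vf) = 2268*0.69 + 83*0.31 = 1590.7 MPa

1590.7 MPa


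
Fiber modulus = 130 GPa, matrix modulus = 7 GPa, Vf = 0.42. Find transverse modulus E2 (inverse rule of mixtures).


1/E2 = Vf/Ef + (1-Vf)/Em = 0.42/130 + 0.58/7
E2 = 11.62 GPa

11.62 GPa


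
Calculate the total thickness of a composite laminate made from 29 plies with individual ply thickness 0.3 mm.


h = n * t_ply = 29 * 0.3 = 8.7 mm

8.7 mm


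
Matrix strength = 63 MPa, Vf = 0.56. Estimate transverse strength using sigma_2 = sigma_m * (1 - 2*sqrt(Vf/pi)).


factor = 1 - 2*sqrt(0.56/pi) = 0.1556
sigma_2 = 63 * 0.1556 = 9.8 MPa

9.8 MPa


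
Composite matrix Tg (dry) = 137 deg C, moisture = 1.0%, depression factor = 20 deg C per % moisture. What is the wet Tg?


Tg_wet = Tg_dry - k*moisture = 137 - 20*1.0 = 117.0 deg C

117.0 deg C


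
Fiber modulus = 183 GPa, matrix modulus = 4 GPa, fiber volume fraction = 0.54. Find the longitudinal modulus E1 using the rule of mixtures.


E1 = Ef*Vf + Em*(1-Vf) = 183*0.54 + 4*0.46 = 100.66 GPa

100.66 GPa


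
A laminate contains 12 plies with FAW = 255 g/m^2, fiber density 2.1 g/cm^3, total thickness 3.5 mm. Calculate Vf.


Vf = n * FAW / (rho_f * h * 1000) = 12 * 255 / (2.1 * 3.5 * 1000) = 0.4163

0.4163


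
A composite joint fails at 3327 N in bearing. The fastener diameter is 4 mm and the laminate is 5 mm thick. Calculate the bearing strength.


sigma_br = F/(d*h) = 3327/(4*5) = 166.4 MPa

166.4 MPa


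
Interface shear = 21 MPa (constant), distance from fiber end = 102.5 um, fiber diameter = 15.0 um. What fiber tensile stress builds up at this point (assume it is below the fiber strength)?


Force balance: sigma_f * (pi*d^2/4) = tau * (pi*d) * x  ->  sigma_f = 4 * tau * x / d
sigma_f = 4 * 21 * 102.5 / 15.0 = 574.0 MPa

574.0 MPa


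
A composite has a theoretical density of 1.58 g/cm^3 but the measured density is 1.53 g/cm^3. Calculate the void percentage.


Void% = (rho_theo - rho_actual)/rho_theo * 100 = (1.58 - 1.53)/1.58 * 100 = 3.16%

3.16%


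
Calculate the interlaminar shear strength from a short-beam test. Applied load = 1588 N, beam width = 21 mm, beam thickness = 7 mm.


ILSS = 3F/(4bh) = 3*1588/(4*21*7) = 8.1 MPa

8.1 MPa


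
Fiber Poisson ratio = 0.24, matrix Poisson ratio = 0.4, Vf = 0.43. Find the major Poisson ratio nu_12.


nu_12 = nu_f*Vf + nu_m*(1-Vf) = 0.24*0.43 + 0.4*0.57 = 0.3312

0.3312


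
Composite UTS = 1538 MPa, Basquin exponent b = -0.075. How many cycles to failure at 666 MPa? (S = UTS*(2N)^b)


N = 0.5 * (S/UTS)^(1/b) = 0.5 * (666/1538)^(1/-0.075) = 35107.3532 cycles

35107.3532 cycles


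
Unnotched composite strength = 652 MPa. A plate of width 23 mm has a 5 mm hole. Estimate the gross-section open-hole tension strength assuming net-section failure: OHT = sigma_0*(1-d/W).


OHT = sigma_0*(1-d/W) = 652*(1-5/23) = 510.3 MPa

510.3 MPa


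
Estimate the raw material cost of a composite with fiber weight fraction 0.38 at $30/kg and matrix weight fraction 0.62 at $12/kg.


Cost = cost_f*Wf + cost_m*Wm = 30*0.38 + 12*0.62 = $18.84/kg

$18.84/kg


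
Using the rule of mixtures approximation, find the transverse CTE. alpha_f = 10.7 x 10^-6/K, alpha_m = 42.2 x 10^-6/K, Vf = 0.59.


alpha_2 = alpha_f*Vf + alpha_m*(1-Vf) = 10.7*0.59 + 42.2*0.41 = 23.6 x 10^-6/K

23.6 x 10^-6/K


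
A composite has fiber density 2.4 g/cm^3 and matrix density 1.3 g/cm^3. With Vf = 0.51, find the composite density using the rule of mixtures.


rho_c = rho_f*Vf + rho_m*(1-Vf) = 2.4*0.51 + 1.3*0.49 = 1.861 g/cm^3

1.861 g/cm^3


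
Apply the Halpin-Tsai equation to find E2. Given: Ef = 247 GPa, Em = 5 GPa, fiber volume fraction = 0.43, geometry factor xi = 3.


eta = (Ef/Em - 1)/(Ef/Em + xi) = (49.4 - 1)/(49.4 + 3) = 0.9237
E2 = Em*(1+xi*eta*Vf)/(1-eta*Vf) = 18.18 GPa

18.18 GPa


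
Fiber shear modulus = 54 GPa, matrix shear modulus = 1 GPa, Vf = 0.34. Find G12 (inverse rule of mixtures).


1/G12 = Vf/Gf + (1-Vf)/Gm = 0.34/54 + 0.66/1
G12 = 1.5 GPa

1.5 GPa


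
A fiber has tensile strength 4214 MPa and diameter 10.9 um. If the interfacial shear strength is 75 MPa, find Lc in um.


Lc = sigma_f * d / (2 * tau_i) = 4214 * 10.9 / (2 * 75) = 306.2 um

306.2 um


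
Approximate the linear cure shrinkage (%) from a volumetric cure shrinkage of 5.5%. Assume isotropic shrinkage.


Linear shrinkage ≈ vol_shrink/3 = 5.5/3 = 1.833%

1.833%


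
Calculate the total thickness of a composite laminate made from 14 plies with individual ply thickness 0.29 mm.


h = n * t_ply = 14 * 0.29 = 4.06 mm

4.06 mm


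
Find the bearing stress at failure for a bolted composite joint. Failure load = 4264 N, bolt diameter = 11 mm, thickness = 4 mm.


sigma_br = F/(d*h) = 4264/(11*4) = 96.9 MPa

96.9 MPa


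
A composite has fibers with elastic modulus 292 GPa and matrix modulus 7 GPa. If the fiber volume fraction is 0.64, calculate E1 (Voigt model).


E1 = Ef*Vf + Em*(1-Vf) = 292*0.64 + 7*0.36 = 189.4 GPa

189.4 GPa


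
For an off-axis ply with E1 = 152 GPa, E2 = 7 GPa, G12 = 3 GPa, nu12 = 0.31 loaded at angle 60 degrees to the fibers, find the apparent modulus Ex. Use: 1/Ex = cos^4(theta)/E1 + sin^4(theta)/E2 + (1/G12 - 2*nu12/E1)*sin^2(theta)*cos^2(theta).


cos^4(60) = 0.0625, sin^4(60) = 0.5625, sin^2(60)*cos^2(60) = 0.1875
1/G12 - 2*nu12/E1 = 1/3 - 2*0.31/152 = 0.329254 GPa^-1
1/Ex = 0.0625/152 + 0.5625/7 + 0.329254*0.1875 = 0.1425035 GPa^-1
Ex = 7.02 GPa

7.02 GPa


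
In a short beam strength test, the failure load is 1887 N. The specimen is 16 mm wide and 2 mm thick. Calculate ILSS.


ILSS = 3F/(4bh) = 3*1887/(4*16*2) = 44.23 MPa

44.23 MPa


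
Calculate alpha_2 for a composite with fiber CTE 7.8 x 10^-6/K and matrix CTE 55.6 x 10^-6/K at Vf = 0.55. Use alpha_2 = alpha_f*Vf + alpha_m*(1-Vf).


alpha_2 = alpha_f*Vf + alpha_m*(1-Vf) = 7.8*0.55 + 55.6*0.45 = 29.3 x 10^-6/K

29.3 x 10^-6/K


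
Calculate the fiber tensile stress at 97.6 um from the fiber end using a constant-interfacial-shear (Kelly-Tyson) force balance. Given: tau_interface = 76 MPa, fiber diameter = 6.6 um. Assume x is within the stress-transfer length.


Force balance: sigma_f * (pi*d^2/4) = tau * (pi*d) * x  ->  sigma_f = 4 * tau * x / d
sigma_f = 4 * 76 * 97.6 / 6.6 = 4495.5 MPa

4495.5 MPa


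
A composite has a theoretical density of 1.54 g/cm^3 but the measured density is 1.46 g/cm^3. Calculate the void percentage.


Void% = (rho_theo - rho_actual)/rho_theo * 100 = (1.54 - 1.46)/1.54 * 100 = 5.19%

5.19%


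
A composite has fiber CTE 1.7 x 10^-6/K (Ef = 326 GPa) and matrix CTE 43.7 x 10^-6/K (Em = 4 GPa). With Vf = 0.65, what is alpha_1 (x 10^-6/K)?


E1 = Ef*Vf + Em*(1-Vf) = 213.3
alpha_1 = (alpha_f*Ef*Vf + alpha_m*Em*(1-Vf))/E1 = 1.98 x 10^-6/K

1.98 x 10^-6/K


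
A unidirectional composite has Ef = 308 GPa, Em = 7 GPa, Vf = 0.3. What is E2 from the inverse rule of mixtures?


1/E2 = Vf/Ef + (1-Vf)/Em = 0.3/308 + 0.7/7
E2 = 9.9 GPa

9.9 GPa


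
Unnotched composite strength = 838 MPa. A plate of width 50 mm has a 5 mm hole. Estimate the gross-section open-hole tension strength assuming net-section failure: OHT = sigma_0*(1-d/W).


OHT = sigma_0*(1-d/W) = 838*(1-5/50) = 754.2 MPa

754.2 MPa


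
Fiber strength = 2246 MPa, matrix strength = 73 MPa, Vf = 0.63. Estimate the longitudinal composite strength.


sigma_1 = sigma_f*Vf + sigma_m*(1-Vf) = 2246*0.63 + 73*0.37 = 1442.0 MPa

1442.0 MPa


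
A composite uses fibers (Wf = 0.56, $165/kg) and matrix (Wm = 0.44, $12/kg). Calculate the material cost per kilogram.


Cost = cost_f*Wf + cost_m*Wm = 165*0.56 + 12*0.44 = $97.68/kg

$97.68/kg


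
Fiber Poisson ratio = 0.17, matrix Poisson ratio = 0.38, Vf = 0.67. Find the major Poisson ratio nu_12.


nu_12 = nu_f*Vf + nu_m*(1-Vf) = 0.17*0.67 + 0.38*0.33 = 0.2393

0.2393


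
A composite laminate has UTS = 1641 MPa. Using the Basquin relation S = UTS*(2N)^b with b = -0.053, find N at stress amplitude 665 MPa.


N = 0.5 * (S/UTS)^(1/b) = 0.5 * (665/1641)^(1/-0.053) = 1.2607e+07 cycles

1.2607e+07 cycles


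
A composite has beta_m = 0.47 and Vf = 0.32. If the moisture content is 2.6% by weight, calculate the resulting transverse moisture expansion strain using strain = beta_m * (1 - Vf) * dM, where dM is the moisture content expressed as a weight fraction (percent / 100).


dM = 2.6/100 = 0.026
strain = beta_m * (1-Vf) * dM = 0.47 * 0.68 * 0.026 = 0.0083096

0.0083096


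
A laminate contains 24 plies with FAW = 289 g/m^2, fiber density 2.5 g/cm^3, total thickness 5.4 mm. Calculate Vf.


Vf = n * FAW / (rho_f * h * 1000) = 24 * 289 / (2.5 * 5.4 * 1000) = 0.5138

0.5138


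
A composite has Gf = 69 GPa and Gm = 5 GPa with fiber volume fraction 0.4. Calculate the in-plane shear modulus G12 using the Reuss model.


1/G12 = Vf/Gf + (1-Vf)/Gm = 0.4/69 + 0.6/5
G12 = 7.95 GPa

7.95 GPa


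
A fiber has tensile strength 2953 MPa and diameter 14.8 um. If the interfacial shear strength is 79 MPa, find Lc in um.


Lc = sigma_f * d / (2 * tau_i) = 2953 * 14.8 / (2 * 79) = 276.6 um

276.6 um


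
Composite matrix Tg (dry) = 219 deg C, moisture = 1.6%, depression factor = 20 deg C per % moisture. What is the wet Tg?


Tg_wet = Tg_dry - k*moisture = 219 - 20*1.6 = 187.0 deg C

187.0 deg C


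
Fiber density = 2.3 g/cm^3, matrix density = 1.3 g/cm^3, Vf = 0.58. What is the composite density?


rho_c = rho_f*Vf + rho_m*(1-Vf) = 2.3*0.58 + 1.3*0.42 = 1.88 g/cm^3

1.88 g/cm^3


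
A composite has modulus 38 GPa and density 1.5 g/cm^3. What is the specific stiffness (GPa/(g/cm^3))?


Specific stiffness = E/rho = 38/1.5 = 25.3 GPa/(g/cm^3)

25.3 GPa/(g/cm^3)


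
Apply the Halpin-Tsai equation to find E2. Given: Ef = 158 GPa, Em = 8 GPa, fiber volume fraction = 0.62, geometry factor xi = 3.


eta = (Ef/Em - 1)/(Ef/Em + xi) = (19.75 - 1)/(19.75 + 3) = 0.8242
E2 = Em*(1+xi*eta*Vf)/(1-eta*Vf) = 41.44 GPa

41.44 GPa


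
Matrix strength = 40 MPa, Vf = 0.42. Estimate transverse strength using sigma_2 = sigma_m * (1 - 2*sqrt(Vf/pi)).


factor = 1 - 2*sqrt(0.42/pi) = 0.2687
sigma_2 = 40 * 0.2687 = 10.75 MPa

10.75 MPa


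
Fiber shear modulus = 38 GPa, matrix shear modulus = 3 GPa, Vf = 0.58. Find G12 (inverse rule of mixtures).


1/G12 = Vf/Gf + (1-Vf)/Gm = 0.58/38 + 0.42/3
G12 = 6.44 GPa

6.44 GPa


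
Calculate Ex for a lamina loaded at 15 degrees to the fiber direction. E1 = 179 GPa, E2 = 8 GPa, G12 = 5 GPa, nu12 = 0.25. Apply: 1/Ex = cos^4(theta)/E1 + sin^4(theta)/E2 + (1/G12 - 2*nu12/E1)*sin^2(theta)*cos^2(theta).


cos^4(15) = 0.870513, sin^4(15) = 0.004487, sin^2(15)*cos^2(15) = 0.0625
1/G12 - 2*nu12/E1 = 1/5 - 2*0.25/179 = 0.197207 GPa^-1
1/Ex = 0.870513/179 + 0.004487/8 + 0.197207*0.0625 = 0.0177495 GPa^-1
Ex = 56.34 GPa

56.34 GPa


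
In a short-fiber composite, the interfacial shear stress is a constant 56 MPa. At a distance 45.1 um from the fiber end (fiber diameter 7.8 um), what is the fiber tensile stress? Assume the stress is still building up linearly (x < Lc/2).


Force balance: sigma_f * (pi*d^2/4) = tau * (pi*d) * x  ->  sigma_f = 4 * tau * x / d
sigma_f = 4 * 56 * 45.1 / 7.8 = 1295.2 MPa

1295.2 MPa


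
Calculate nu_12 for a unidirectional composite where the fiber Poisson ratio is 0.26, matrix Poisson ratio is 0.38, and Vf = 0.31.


nu_12 = nu_f*Vf + nu_m*(1-Vf) = 0.26*0.31 + 0.38*0.69 = 0.3428

0.3428


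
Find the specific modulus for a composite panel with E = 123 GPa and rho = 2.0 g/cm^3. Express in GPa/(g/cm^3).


Specific stiffness = E/rho = 123/2.0 = 61.5 GPa/(g/cm^3)

61.5 GPa/(g/cm^3)


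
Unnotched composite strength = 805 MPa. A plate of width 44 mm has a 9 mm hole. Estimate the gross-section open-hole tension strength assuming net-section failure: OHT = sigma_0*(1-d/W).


OHT = sigma_0*(1-d/W) = 805*(1-9/44) = 640.3 MPa

640.3 MPa


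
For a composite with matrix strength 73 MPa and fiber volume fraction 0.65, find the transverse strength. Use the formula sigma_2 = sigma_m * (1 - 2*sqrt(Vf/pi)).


factor = 1 - 2*sqrt(0.65/pi) = 0.0903
sigma_2 = 73 * 0.0903 = 6.59 MPa

6.59 MPa


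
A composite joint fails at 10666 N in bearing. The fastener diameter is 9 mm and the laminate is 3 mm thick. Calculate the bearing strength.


sigma_br = F/(d*h) = 10666/(9*3) = 395.0 MPa

395.0 MPa


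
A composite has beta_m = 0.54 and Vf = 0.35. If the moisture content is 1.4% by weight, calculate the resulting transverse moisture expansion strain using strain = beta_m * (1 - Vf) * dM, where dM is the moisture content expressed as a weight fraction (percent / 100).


dM = 1.4/100 = 0.014
strain = beta_m * (1-Vf) * dM = 0.54 * 0.65 * 0.014 = 0.004914

0.004914


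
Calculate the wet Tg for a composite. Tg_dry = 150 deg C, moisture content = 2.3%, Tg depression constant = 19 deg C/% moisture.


Tg_wet = Tg_dry - k*moisture = 150 - 19*2.3 = 106.3 deg C

106.3 deg C


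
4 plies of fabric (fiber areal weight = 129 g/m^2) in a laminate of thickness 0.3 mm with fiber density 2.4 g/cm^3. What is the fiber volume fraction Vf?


Vf = n * FAW / (rho_f * h * 1000) = 4 * 129 / (2.4 * 0.3 * 1000) = 0.7167

0.7167


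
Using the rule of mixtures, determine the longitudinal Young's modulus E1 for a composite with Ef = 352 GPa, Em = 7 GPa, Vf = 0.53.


E1 = Ef*Vf + Em*(1-Vf) = 352*0.53 + 7*0.47 = 189.85 GPa

189.85 GPa


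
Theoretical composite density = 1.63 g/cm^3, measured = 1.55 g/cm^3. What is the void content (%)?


Void% = (rho_theo - rho_actual)/rho_theo * 100 = (1.63 - 1.55)/1.63 * 100 = 4.91%

4.91%


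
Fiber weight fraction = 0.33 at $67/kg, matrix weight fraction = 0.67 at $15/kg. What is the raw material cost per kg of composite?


Cost = cost_f*Wf + cost_m*Wm = 67*0.33 + 15*0.67 = $32.16/kg

$32.16/kg


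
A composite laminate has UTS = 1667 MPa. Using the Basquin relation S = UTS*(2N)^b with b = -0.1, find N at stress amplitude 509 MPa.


N = 0.5 * (S/UTS)^(1/b) = 0.5 * (509/1667)^(1/-0.1) = 70981.9914 cycles

70981.9914 cycles


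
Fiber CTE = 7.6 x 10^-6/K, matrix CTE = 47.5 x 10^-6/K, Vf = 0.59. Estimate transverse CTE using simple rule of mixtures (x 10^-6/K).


alpha_2 = alpha_f*Vf + alpha_m*(1-Vf) = 7.6*0.59 + 47.5*0.41 = 24.0 x 10^-6/K

24.0 x 10^-6/K


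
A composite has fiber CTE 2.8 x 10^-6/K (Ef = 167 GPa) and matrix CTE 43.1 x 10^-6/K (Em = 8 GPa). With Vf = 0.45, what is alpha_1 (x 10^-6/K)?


E1 = Ef*Vf + Em*(1-Vf) = 79.55
alpha_1 = (alpha_f*Ef*Vf + alpha_m*Em*(1-Vf))/E1 = 5.03 x 10^-6/K

5.03 x 10^-6/K


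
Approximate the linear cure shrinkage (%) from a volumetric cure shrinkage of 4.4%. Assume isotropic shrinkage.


Linear shrinkage ≈ vol_shrink/3 = 4.4/3 = 1.467%

1.467%


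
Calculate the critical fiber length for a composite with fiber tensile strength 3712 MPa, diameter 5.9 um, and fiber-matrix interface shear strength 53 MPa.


Lc = sigma_f * d / (2 * tau_i) = 3712 * 5.9 / (2 * 53) = 206.6 um

206.6 um


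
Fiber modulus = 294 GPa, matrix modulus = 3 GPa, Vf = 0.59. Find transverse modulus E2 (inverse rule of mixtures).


1/E2 = Vf/Ef + (1-Vf)/Em = 0.59/294 + 0.41/3
E2 = 7.21 GPa

7.21 GPa


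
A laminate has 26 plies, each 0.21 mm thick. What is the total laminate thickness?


h = n * t_ply = 26 * 0.21 = 5.46 mm

5.46 mm


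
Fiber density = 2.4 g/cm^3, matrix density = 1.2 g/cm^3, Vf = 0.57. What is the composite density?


rho_c = rho_f*Vf + rho_m*(1-Vf) = 2.4*0.57 + 1.2*0.43 = 1.884 g/cm^3

1.884 g/cm^3


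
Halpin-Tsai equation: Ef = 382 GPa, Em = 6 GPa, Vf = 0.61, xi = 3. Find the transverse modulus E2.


eta = (Ef/Em - 1)/(Ef/Em + xi) = (63.6667 - 1)/(63.6667 + 3) = 0.94
E2 = Em*(1+xi*eta*Vf)/(1-eta*Vf) = 38.26 GPa

38.26 GPa


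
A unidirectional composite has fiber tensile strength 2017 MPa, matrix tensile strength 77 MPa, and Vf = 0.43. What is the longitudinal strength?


sigma_1 = sigma_f*Vf + sigma_m*(1-Vf) = 2017*0.43 + 77*0.57 = 911.2 MPa

911.2 MPa


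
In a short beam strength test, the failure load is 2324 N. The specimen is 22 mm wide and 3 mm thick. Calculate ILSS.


ILSS = 3F/(4bh) = 3*2324/(4*22*3) = 26.41 MPa

26.41 MPa


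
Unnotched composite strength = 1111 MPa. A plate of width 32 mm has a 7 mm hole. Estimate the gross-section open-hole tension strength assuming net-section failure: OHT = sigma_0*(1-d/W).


OHT = sigma_0*(1-d/W) = 1111*(1-7/32) = 868.0 MPa

868.0 MPa


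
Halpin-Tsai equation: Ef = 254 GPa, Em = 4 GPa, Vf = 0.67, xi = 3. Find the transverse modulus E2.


eta = (Ef/Em - 1)/(Ef/Em + xi) = (63.5 - 1)/(63.5 + 3) = 0.9398
E2 = Em*(1+xi*eta*Vf)/(1-eta*Vf) = 31.21 GPa

31.21 GPa


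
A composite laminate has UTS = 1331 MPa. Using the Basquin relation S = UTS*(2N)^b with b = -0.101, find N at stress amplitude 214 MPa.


N = 0.5 * (S/UTS)^(1/b) = 0.5 * (214/1331)^(1/-0.101) = 3.6143e+07 cycles

3.6143e+07 cycles


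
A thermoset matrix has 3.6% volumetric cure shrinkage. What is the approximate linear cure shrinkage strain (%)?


Linear shrinkage ≈ vol_shrink/3 = 3.6/3 = 1.2%

1.2%


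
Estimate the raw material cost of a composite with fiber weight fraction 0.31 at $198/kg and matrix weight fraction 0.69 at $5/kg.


Cost = cost_f*Wf + cost_m*Wm = 198*0.31 + 5*0.69 = $64.83/kg

$64.83/kg


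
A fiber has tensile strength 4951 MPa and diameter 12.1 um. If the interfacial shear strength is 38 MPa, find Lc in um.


Lc = sigma_f * d / (2 * tau_i) = 4951 * 12.1 / (2 * 38) = 788.3 um

788.3 um


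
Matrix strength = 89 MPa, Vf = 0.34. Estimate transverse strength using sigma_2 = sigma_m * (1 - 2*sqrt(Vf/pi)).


factor = 1 - 2*sqrt(0.34/pi) = 0.342
sigma_2 = 89 * 0.342 = 30.44 MPa

30.44 MPa


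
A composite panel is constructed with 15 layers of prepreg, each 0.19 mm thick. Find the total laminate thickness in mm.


h = n * t_ply = 15 * 0.19 = 2.85 mm

2.85 mm


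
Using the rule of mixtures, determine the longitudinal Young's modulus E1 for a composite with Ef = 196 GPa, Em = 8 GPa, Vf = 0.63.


E1 = Ef*Vf + Em*(1-Vf) = 196*0.63 + 8*0.37 = 126.44 GPa

126.44 GPa


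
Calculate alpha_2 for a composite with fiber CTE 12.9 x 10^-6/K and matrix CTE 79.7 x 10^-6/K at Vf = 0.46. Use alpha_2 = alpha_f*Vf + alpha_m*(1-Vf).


alpha_2 = alpha_f*Vf + alpha_m*(1-Vf) = 12.9*0.46 + 79.7*0.54 = 49.0 x 10^-6/K

49.0 x 10^-6/K


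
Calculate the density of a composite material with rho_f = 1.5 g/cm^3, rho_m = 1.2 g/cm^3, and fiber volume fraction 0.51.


rho_c = rho_f*Vf + rho_m*(1-Vf) = 1.5*0.51 + 1.2*0.49 = 1.353 g/cm^3

1.353 g/cm^3


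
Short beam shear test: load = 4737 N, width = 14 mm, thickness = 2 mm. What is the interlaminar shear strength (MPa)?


ILSS = 3F/(4bh) = 3*4737/(4*14*2) = 126.88 MPa

126.88 MPa


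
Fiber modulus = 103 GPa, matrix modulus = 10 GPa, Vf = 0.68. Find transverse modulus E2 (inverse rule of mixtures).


1/E2 = Vf/Ef + (1-Vf)/Em = 0.68/103 + 0.32/10
E2 = 25.91 GPa

25.91 GPa


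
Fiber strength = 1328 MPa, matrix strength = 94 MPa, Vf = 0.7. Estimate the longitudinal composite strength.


sigma_1 = sigma_f*Vf + sigma_m*(1-Vf) = 1328*0.7 + 94*0.3 = 957.8 MPa

957.8 MPa


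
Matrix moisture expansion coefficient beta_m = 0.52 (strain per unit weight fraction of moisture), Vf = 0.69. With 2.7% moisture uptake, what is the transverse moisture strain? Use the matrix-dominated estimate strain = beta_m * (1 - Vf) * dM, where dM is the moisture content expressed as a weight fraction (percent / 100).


dM = 2.7/100 = 0.027
strain = beta_m * (1-Vf) * dM = 0.52 * 0.31 * 0.027 = 0.0043524

0.0043524


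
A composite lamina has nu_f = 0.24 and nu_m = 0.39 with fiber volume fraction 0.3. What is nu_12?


nu_12 = nu_f*Vf + nu_m*(1-Vf) = 0.24*0.3 + 0.39*0.7 = 0.345

0.345


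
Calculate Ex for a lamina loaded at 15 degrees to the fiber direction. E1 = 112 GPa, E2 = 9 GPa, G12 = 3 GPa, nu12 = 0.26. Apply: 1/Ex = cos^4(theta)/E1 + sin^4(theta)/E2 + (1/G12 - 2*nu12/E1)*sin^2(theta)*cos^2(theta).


cos^4(15) = 0.870513, sin^4(15) = 0.004487, sin^2(15)*cos^2(15) = 0.0625
1/G12 - 2*nu12/E1 = 1/3 - 2*0.26/112 = 0.32869 GPa^-1
1/Ex = 0.870513/112 + 0.004487/9 + 0.32869*0.0625 = 0.0288142 GPa^-1
Ex = 34.71 GPa

34.71 GPa


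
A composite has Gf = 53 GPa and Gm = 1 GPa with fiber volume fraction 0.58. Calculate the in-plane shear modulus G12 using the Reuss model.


1/G12 = Vf/Gf + (1-Vf)/Gm = 0.58/53 + 0.42/1
G12 = 2.32 GPa

2.32 GPa


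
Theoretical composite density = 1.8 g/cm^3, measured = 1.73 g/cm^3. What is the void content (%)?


Void% = (rho_theo - rho_actual)/rho_theo * 100 = (1.8 - 1.73)/1.8 * 100 = 3.89%

3.89%


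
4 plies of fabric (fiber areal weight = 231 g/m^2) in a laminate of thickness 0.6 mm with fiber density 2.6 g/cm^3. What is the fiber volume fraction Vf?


Vf = n * FAW / (rho_f * h * 1000) = 4 * 231 / (2.6 * 0.6 * 1000) = 0.5923

0.5923


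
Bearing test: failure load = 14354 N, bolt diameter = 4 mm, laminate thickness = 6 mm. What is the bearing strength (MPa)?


sigma_br = F/(d*h) = 14354/(4*6) = 598.1 MPa

598.1 MPa


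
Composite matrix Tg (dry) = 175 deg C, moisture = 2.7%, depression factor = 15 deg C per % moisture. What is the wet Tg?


Tg_wet = Tg_dry - k*moisture = 175 - 15*2.7 = 134.5 deg C

134.5 deg C


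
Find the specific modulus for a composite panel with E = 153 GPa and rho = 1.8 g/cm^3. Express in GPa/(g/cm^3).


Specific stiffness = E/rho = 153/1.8 = 85.0 GPa/(g/cm^3)

85.0 GPa/(g/cm^3)


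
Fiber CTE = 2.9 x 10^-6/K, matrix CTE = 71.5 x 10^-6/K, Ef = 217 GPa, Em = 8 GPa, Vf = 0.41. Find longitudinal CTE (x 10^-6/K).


E1 = Ef*Vf + Em*(1-Vf) = 93.69
alpha_1 = (alpha_f*Ef*Vf + alpha_m*Em*(1-Vf))/E1 = 6.36 x 10^-6/K

6.36 x 10^-6/K


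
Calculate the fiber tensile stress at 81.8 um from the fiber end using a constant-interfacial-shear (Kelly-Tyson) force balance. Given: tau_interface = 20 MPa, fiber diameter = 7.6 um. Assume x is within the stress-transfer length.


Force balance: sigma_f * (pi*d^2/4) = tau * (pi*d) * x  ->  sigma_f = 4 * tau * x / d
sigma_f = 4 * 20 * 81.8 / 7.6 = 861.1 MPa

861.1 MPa


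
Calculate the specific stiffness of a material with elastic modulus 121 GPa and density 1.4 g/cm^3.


Specific stiffness = E/rho = 121/1.4 = 86.4 GPa/(g/cm^3)

86.4 GPa/(g/cm^3)


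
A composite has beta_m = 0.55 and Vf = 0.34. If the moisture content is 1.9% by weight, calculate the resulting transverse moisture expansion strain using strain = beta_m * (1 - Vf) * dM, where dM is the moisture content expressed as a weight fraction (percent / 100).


dM = 1.9/100 = 0.019
strain = beta_m * (1-Vf) * dM = 0.55 * 0.66 * 0.019 = 0.006897

0.006897


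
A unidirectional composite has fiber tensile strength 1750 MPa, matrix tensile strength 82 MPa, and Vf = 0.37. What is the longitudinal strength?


sigma_1 = sigma_f*Vf + sigma_m*(1-Vf) = 1750*0.37 + 82*0.63 = 699.2 MPa

699.2 MPa


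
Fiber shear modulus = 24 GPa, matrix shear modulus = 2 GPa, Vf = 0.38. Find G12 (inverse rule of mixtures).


1/G12 = Vf/Gf + (1-Vf)/Gm = 0.38/24 + 0.62/2
G12 = 3.07 GPa

3.07 GPa


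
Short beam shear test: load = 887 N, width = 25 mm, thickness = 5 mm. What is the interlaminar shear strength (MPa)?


ILSS = 3F/(4bh) = 3*887/(4*25*5) = 5.32 MPa

5.32 MPa


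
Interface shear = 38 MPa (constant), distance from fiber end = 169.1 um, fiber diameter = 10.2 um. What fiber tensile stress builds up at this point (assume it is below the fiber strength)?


Force balance: sigma_f * (pi*d^2/4) = tau * (pi*d) * x  ->  sigma_f = 4 * tau * x / d
sigma_f = 4 * 38 * 169.1 / 10.2 = 2519.9 MPa

2519.9 MPa


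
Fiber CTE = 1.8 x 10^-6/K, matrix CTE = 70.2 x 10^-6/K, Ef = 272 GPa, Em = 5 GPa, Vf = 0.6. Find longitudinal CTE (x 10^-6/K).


E1 = Ef*Vf + Em*(1-Vf) = 165.2
alpha_1 = (alpha_f*Ef*Vf + alpha_m*Em*(1-Vf))/E1 = 2.63 x 10^-6/K

2.63 x 10^-6/K


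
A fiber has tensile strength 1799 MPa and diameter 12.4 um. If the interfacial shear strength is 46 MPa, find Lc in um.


Lc = sigma_f * d / (2 * tau_i) = 1799 * 12.4 / (2 * 46) = 242.5 um

242.5 um


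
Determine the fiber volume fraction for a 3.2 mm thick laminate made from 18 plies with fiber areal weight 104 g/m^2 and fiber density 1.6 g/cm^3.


Vf = n * FAW / (rho_f * h * 1000) = 18 * 104 / (1.6 * 3.2 * 1000) = 0.3656

0.3656


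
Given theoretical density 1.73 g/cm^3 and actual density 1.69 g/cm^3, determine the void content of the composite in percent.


Void% = (rho_theo - rho_actual)/rho_theo * 100 = (1.73 - 1.69)/1.73 * 100 = 2.31%

2.31%


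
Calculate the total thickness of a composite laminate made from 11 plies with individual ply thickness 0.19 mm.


h = n * t_ply = 11 * 0.19 = 2.09 mm

2.09 mm


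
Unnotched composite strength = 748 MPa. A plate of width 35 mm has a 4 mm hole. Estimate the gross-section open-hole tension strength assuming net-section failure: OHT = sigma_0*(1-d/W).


OHT = sigma_0*(1-d/W) = 748*(1-4/35) = 662.5 MPa

662.5 MPa


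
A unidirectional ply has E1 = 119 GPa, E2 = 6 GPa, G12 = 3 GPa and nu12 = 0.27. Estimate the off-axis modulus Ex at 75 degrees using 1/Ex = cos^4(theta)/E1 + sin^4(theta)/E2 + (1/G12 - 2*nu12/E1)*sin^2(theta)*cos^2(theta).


cos^4(75) = 0.004487, sin^4(75) = 0.870513, sin^2(75)*cos^2(75) = 0.0625
1/G12 - 2*nu12/E1 = 1/3 - 2*0.27/119 = 0.328796 GPa^-1
1/Ex = 0.004487/119 + 0.870513/6 + 0.328796*0.0625 = 0.1656729 GPa^-1
Ex = 6.04 GPa

6.04 GPa


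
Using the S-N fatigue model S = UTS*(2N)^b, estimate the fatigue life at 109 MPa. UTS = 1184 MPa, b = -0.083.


N = 0.5 * (S/UTS)^(1/b) = 0.5 * (109/1184)^(1/-0.083) = 1.5135e+12 cycles

1.5135e+12 cycles


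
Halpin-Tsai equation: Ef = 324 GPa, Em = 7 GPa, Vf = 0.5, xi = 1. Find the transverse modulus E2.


eta = (Ef/Em - 1)/(Ef/Em + xi) = (46.2857 - 1)/(46.2857 + 1) = 0.9577
E2 = Em*(1+xi*eta*Vf)/(1-eta*Vf) = 19.86 GPa

19.86 GPa


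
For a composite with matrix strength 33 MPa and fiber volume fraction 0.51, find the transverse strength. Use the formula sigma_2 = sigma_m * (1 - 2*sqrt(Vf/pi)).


factor = 1 - 2*sqrt(0.51/pi) = 0.1942
sigma_2 = 33 * 0.1942 = 6.41 MPa

6.41 MPa


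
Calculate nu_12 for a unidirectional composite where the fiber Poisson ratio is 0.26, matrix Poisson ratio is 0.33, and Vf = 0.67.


nu_12 = nu_f*Vf + nu_m*(1-Vf) = 0.26*0.67 + 0.33*0.33 = 0.2831

0.2831


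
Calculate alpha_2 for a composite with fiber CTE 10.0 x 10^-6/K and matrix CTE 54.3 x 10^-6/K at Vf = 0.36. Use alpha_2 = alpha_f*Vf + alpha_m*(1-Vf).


alpha_2 = alpha_f*Vf + alpha_m*(1-Vf) = 10.0*0.36 + 54.3*0.64 = 38.4 x 10^-6/K

38.4 x 10^-6/K


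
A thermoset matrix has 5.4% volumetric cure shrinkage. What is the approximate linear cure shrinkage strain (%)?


Linear shrinkage ≈ vol_shrink/3 = 5.4/3 = 1.8%

1.8%


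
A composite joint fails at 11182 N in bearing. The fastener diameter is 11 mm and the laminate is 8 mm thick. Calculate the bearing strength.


sigma_br = F/(d*h) = 11182/(11*8) = 127.1 MPa

127.1 MPa


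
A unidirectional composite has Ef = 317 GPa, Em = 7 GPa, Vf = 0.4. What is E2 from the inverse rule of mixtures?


1/E2 = Vf/Ef + (1-Vf)/Em = 0.4/317 + 0.6/7
E2 = 11.5 GPa

11.5 GPa


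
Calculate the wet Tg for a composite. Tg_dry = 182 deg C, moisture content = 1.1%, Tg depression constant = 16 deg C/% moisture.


Tg_wet = Tg_dry - k*moisture = 182 - 16*1.1 = 164.4 deg C

164.4 deg C


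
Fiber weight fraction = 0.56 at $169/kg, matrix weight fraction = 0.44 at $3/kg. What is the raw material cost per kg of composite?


Cost = cost_f*Wf + cost_m*Wm = 169*0.56 + 3*0.44 = $95.96/kg

$95.96/kg


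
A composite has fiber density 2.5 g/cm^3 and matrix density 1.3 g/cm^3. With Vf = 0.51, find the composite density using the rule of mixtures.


rho_c = rho_f*Vf + rho_m*(1-Vf) = 2.5*0.51 + 1.3*0.49 = 1.912 g/cm^3

1.912 g/cm^3


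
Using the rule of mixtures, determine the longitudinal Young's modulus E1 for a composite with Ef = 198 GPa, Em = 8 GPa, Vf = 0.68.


E1 = Ef*Vf + Em*(1-Vf) = 198*0.68 + 8*0.32 = 137.2 GPa

137.2 GPa


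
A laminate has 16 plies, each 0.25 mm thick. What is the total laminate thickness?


h = n * t_ply = 16 * 0.25 = 4.0 mm

4.0 mm


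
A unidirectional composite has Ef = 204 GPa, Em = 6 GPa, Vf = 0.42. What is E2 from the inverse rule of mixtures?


1/E2 = Vf/Ef + (1-Vf)/Em = 0.42/204 + 0.58/6
E2 = 10.13 GPa

10.13 GPa


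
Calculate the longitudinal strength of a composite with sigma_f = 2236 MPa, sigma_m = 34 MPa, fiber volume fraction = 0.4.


sigma_1 = sigma_f*Vf + sigma_m*(1-Vf) = 2236*0.4 + 34*0.6 = 914.8 MPa

914.8 MPa


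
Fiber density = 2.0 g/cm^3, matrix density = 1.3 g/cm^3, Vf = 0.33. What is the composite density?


rho_c = rho_f*Vf + rho_m*(1-Vf) = 2.0*0.33 + 1.3*0.67 = 1.531 g/cm^3

1.531 g/cm^3


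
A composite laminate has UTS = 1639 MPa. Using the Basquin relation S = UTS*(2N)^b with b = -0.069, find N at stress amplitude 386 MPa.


N = 0.5 * (S/UTS)^(1/b) = 0.5 * (386/1639)^(1/-0.069) = 6.3139e+08 cycles

6.3139e+08 cycles


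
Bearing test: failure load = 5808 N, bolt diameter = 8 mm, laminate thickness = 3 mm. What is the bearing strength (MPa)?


sigma_br = F/(d*h) = 5808/(8*3) = 242.0 MPa

242.0 MPa


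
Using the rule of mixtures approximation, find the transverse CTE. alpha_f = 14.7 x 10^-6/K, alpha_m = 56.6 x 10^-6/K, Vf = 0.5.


alpha_2 = alpha_f*Vf + alpha_m*(1-Vf) = 14.7*0.5 + 56.6*0.5 = 35.7 x 10^-6/K

35.7 x 10^-6/K


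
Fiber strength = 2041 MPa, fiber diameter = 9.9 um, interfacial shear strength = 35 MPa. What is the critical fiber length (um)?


Lc = sigma_f * d / (2 * tau_i) = 2041 * 9.9 / (2 * 35) = 288.7 um

288.7 um


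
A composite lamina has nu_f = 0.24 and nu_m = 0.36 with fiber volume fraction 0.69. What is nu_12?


nu_12 = nu_f*Vf + nu_m*(1-Vf) = 0.24*0.69 + 0.36*0.31 = 0.2772

0.2772


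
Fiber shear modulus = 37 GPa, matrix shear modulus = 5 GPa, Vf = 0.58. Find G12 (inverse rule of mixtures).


1/G12 = Vf/Gf + (1-Vf)/Gm = 0.58/37 + 0.42/5
G12 = 10.03 GPa

10.03 GPa


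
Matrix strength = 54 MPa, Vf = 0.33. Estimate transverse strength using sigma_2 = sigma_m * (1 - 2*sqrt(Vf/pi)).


factor = 1 - 2*sqrt(0.33/pi) = 0.3518
sigma_2 = 54 * 0.3518 = 19.0 MPa

19.0 MPa


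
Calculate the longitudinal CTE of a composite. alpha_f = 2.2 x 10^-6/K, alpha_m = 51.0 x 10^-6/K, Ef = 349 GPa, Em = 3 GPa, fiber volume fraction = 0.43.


E1 = Ef*Vf + Em*(1-Vf) = 151.78
alpha_1 = (alpha_f*Ef*Vf + alpha_m*Em*(1-Vf))/E1 = 2.75 x 10^-6/K

2.75 x 10^-6/K


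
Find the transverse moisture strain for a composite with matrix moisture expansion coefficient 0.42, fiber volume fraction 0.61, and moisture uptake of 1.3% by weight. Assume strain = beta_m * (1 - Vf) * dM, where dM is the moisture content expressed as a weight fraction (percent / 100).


dM = 1.3/100 = 0.013
strain = beta_m * (1-Vf) * dM = 0.42 * 0.39 * 0.013 = 0.0021294

0.0021294


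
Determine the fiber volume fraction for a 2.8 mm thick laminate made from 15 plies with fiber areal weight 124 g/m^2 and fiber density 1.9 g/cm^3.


Vf = n * FAW / (rho_f * h * 1000) = 15 * 124 / (1.9 * 2.8 * 1000) = 0.3496

0.3496


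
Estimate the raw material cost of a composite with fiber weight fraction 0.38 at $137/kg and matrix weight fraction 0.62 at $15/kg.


Cost = cost_f*Wf + cost_m*Wm = 137*0.38 + 15*0.62 = $61.36/kg

$61.36/kg


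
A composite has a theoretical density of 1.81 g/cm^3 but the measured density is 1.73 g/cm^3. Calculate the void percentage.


Void% = (rho_theo - rho_actual)/rho_theo * 100 = (1.81 - 1.73)/1.81 * 100 = 4.42%

4.42%


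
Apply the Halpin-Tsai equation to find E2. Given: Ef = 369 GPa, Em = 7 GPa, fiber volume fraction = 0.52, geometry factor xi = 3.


eta = (Ef/Em - 1)/(Ef/Em + xi) = (52.7143 - 1)/(52.7143 + 3) = 0.9282
E2 = Em*(1+xi*eta*Vf)/(1-eta*Vf) = 33.12 GPa

33.12 GPa


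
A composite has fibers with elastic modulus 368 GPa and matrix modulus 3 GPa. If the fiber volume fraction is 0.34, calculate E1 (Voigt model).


E1 = Ef*Vf + Em*(1-Vf) = 368*0.34 + 3*0.66 = 127.1 GPa

127.1 GPa


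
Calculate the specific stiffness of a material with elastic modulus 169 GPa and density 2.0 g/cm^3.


Specific stiffness = E/rho = 169/2.0 = 84.5 GPa/(g/cm^3)

84.5 GPa/(g/cm^3)


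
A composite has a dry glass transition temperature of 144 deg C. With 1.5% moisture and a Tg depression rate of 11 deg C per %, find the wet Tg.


Tg_wet = Tg_dry - k*moisture = 144 - 11*1.5 = 127.5 deg C

127.5 deg C


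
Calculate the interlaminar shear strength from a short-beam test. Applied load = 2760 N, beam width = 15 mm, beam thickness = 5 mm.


ILSS = 3F/(4bh) = 3*2760/(4*15*5) = 27.6 MPa

27.6 MPa


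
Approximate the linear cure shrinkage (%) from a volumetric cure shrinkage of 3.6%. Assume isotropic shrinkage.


Linear shrinkage ≈ vol_shrink/3 = 3.6/3 = 1.2%

1.2%


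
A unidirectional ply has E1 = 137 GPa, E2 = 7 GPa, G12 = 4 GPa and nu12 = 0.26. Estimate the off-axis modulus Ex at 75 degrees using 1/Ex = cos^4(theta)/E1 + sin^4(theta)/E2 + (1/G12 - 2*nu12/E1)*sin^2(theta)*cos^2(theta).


cos^4(75) = 0.004487, sin^4(75) = 0.870513, sin^2(75)*cos^2(75) = 0.0625
1/G12 - 2*nu12/E1 = 1/4 - 2*0.26/137 = 0.246204 GPa^-1
1/Ex = 0.004487/137 + 0.870513/7 + 0.246204*0.0625 = 0.1397795 GPa^-1
Ex = 7.15 GPa

7.15 GPa


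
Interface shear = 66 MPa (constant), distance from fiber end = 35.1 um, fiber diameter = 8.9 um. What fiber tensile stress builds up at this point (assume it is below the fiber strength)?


Force balance: sigma_f * (pi*d^2/4) = tau * (pi*d) * x  ->  sigma_f = 4 * tau * x / d
sigma_f = 4 * 66 * 35.1 / 8.9 = 1041.2 MPa

1041.2 MPa


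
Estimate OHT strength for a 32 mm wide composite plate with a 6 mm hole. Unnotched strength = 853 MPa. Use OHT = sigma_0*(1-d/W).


OHT = sigma_0*(1-d/W) = 853*(1-6/32) = 693.1 MPa

693.1 MPa


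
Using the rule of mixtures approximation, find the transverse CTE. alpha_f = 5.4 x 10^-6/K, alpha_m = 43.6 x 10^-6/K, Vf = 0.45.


alpha_2 = alpha_f*Vf + alpha_m*(1-Vf) = 5.4*0.45 + 43.6*0.55 = 26.4 x 10^-6/K

26.4 x 10^-6/K


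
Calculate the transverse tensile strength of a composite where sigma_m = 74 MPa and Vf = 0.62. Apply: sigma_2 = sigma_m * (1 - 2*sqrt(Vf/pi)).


factor = 1 - 2*sqrt(0.62/pi) = 0.1115
sigma_2 = 74 * 0.1115 = 8.25 MPa

8.25 MPa


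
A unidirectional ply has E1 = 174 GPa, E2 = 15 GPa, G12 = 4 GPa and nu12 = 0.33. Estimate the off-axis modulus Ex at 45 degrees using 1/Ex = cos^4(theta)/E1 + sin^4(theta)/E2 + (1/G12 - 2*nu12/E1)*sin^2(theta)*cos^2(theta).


cos^4(45) = 0.25, sin^4(45) = 0.25, sin^2(45)*cos^2(45) = 0.25
1/G12 - 2*nu12/E1 = 1/4 - 2*0.33/174 = 0.246207 GPa^-1
1/Ex = 0.25/174 + 0.25/15 + 0.246207*0.25 = 0.0796552 GPa^-1
Ex = 12.55 GPa

12.55 GPa


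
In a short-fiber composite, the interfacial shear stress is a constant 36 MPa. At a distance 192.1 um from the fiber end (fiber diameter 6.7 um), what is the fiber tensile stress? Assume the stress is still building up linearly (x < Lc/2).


Force balance: sigma_f * (pi*d^2/4) = tau * (pi*d) * x  ->  sigma_f = 4 * tau * x / d
sigma_f = 4 * 36 * 192.1 / 6.7 = 4128.7 MPa

4128.7 MPa


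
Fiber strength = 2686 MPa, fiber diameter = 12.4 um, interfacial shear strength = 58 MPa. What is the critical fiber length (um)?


Lc = sigma_f * d / (2 * tau_i) = 2686 * 12.4 / (2 * 58) = 287.1 um

287.1 um


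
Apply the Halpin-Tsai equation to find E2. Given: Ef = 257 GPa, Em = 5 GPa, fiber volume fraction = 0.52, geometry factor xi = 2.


eta = (Ef/Em - 1)/(Ef/Em + xi) = (51.4 - 1)/(51.4 + 2) = 0.9438
E2 = Em*(1+xi*eta*Vf)/(1-eta*Vf) = 19.46 GPa

19.46 GPa


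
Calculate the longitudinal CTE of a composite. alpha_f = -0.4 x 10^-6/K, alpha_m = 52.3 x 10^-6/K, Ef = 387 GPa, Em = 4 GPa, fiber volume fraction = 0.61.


E1 = Ef*Vf + Em*(1-Vf) = 237.63
alpha_1 = (alpha_f*Ef*Vf + alpha_m*Em*(1-Vf))/E1 = -0.05 x 10^-6/K

-0.05 x 10^-6/K


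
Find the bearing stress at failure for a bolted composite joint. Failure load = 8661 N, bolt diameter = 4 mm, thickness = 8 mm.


sigma_br = F/(d*h) = 8661/(4*8) = 270.7 MPa

270.7 MPa


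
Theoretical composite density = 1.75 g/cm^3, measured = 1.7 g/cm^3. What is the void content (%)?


Void% = (rho_theo - rho_actual)/rho_theo * 100 = (1.75 - 1.7)/1.75 * 100 = 2.86%

2.86%


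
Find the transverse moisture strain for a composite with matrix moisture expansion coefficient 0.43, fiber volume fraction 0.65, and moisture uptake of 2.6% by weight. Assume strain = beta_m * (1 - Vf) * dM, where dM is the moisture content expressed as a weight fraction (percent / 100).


dM = 2.6/100 = 0.026
strain = beta_m * (1-Vf) * dM = 0.43 * 0.35 * 0.026 = 0.003913

0.003913


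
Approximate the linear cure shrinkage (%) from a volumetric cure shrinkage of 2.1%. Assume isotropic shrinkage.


Linear shrinkage ≈ vol_shrink/3 = 2.1/3 = 0.7%

0.7%


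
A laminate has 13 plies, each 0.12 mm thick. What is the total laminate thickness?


h = n * t_ply = 13 * 0.12 = 1.56 mm

1.56 mm


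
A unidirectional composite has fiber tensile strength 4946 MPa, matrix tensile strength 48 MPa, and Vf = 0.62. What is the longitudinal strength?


sigma_1 = sigma_f*Vf + sigma_m*(1-Vf) = 4946*0.62 + 48*0.38 = 3084.8 MPa

3084.8 MPa


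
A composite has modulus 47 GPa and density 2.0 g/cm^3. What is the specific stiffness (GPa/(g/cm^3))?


Specific stiffness = E/rho = 47/2.0 = 23.5 GPa/(g/cm^3)

23.5 GPa/(g/cm^3)


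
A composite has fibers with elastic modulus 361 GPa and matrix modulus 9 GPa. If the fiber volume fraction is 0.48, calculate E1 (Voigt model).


E1 = Ef*Vf + Em*(1-Vf) = 361*0.48 + 9*0.52 = 177.96 GPa

177.96 GPa


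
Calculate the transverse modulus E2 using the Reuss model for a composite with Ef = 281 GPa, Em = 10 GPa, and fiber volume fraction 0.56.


1/E2 = Vf/Ef + (1-Vf)/Em = 0.56/281 + 0.44/10
E2 = 21.74 GPa

21.74 GPa


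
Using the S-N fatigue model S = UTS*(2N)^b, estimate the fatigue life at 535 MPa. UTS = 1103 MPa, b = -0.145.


N = 0.5 * (S/UTS)^(1/b) = 0.5 * (535/1103)^(1/-0.145) = 73.4542 cycles

73.4542 cycles


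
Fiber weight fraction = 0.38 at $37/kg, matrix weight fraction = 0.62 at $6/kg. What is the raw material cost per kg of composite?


Cost = cost_f*Wf + cost_m*Wm = 37*0.38 + 6*0.62 = $17.78/kg

$17.78/kg
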